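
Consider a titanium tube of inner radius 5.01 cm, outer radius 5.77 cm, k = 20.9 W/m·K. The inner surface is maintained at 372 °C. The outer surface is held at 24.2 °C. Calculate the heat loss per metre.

Q' = 323 kW/m

Q' = 2πk·ΔT/ln(r₂/r₁) = 2π × 20.9 × 347.8 / ln(0.0577/0.0501) = 3.23×10^5 W/m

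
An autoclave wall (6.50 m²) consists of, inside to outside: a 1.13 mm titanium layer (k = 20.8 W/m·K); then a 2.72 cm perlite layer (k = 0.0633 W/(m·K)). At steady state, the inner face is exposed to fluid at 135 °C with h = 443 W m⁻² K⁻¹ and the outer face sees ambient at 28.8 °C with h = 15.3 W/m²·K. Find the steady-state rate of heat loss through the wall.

Treat each layer as a resistance in series:
  R_conv,in = 1/(hA) = 1/(443·6.50) = 3.473×10^-4 K/W
  R_titanium = L/(kA) = 0.00113/(20.8·6.50) = 8.358×10^-6 K/W
  R_perlite = L/(kA) = 0.0272/(0.0633·6.50) = 0.06611 K/W
  R_conv,out = 1/(hA) = 1/(15.3·6.50) = 0.01006 K/W
ΣR = 3.473×10^-4 + 8.358×10^-6 + 0.06611 + 0.01006 = 0.07653 K/W
Q = ΔT/ΣR = (135 °C − 28.8 °C)/0.07653 = 1390 W

Q = 1390 W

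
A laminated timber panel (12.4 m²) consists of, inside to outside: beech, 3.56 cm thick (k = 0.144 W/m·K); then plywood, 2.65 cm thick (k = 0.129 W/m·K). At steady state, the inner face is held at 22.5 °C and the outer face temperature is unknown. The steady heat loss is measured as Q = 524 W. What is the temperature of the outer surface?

Series resistances:
  R_beech = L/(kA) = 0.0356/(0.144·12.4) = 0.01994 K/W
  R_plywood = L/(kA) = 0.0265/(0.129·12.4) = 0.01657 K/W
ΣR = 0.03650 K/W
ΔT = Q·ΣR = 524 × 0.03650 = 19.13 K
Heat flows outward, so T_out = T_in − ΔT = 22.5 − 19.13 = 3.37 °C

T_out = 3.37 °C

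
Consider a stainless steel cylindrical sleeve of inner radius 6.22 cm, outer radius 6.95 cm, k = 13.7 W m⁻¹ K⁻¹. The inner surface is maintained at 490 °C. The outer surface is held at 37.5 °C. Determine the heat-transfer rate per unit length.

Q' = 351 kW/m

Q' = 2πk·ΔT/ln(r₂/r₁) = 2π × 13.7 × 452.5 / ln(0.0695/0.0622) = 3.51×10^5 W/m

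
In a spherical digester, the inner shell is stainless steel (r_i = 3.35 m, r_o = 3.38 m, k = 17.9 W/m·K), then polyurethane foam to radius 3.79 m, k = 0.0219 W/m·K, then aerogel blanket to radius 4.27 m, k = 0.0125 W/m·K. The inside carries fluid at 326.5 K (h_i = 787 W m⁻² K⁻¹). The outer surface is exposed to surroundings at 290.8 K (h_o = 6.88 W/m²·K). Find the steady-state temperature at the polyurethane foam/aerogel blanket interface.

Treat each layer as a resistance in series:
  R_conv,in = 1/(4πr²h) = 1/(4π·3.35²·787) = 9.010×10^-6 K/W
  R_stainless steel = (1/3.35 − 1/3.38)/(4πk) = 0.002649/(4π·17.9) = 1.178×10^-5 K/W
  R_polyurethane foam = (1/3.38 − 1/3.79)/(4πk) = 0.03201/(4π·0.0219) = 0.1163 K/W
  R_aerogel blanket = (1/3.79 − 1/4.27)/(4πk) = 0.02966/(4π·0.0125) = 0.1888 K/W
  R_conv,out = 1/(4πr²h) = 1/(4π·4.27²·6.88) = 6.344×10^-4 K/W
ΣR = 9.010×10^-6 + 1.178×10^-5 + 0.1163 + 0.1888 + 6.344×10^-4 = 0.3058 K/W
Q = ΔT/ΣR = (326.5 K − 290.8 K)/0.3058 = 116.7 W
From the inner boundary to the polyurethane foam/aerogel blanket interface, ΣR_partial = 0.1163 K/W.
T_interface = T_in − Q·ΣR_partial = 326.5 K − (116.7)(0.1163) = 312.9 K

T = 312.9 K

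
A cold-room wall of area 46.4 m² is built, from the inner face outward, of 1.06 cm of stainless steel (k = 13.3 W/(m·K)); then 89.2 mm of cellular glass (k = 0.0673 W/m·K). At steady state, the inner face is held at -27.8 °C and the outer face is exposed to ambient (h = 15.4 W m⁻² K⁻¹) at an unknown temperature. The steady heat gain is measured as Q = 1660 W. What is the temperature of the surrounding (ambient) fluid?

T_out = 22.0 °C

Sum the resistances:
  R_stainless steel = L/(kA) = 0.0106/(13.3·46.4) = 1.718×10^-5 K/W
  R_cellular glass = L/(kA) = 0.0892/(0.0673·46.4) = 0.02856 K/W
  R_conv,out = 1/(hA) = 1/(15.4·46.4) = 0.001399 K/W
ΣR = 0.02998 K/W
ΔT = Q·ΣR = 1660 × 0.02998 = 49.77 K
Heat flows inward, so T_out = T_in + ΔT = -27.8 + 49.77 = 22.0 °C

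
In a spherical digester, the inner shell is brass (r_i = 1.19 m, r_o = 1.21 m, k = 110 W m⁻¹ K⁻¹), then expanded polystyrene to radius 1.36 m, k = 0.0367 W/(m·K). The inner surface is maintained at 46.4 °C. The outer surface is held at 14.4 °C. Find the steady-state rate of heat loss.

Resistance network (inner→outer):
  R_brass = (1/1.19 − 1/1.21)/(4πk) = 0.01389/(4π·110) = 1.005×10^-5 K/W
  R_expanded polystyrene = (1/1.21 − 1/1.36)/(4πk) = 0.09115/(4π·0.0367) = 0.1976 K/W
ΣR = 1.005×10^-5 + 0.1976 = 0.1976 K/W
Q = ΔT/ΣR = (46.4 °C − 14.4 °C)/0.1976 = 162 W

Q = 162 W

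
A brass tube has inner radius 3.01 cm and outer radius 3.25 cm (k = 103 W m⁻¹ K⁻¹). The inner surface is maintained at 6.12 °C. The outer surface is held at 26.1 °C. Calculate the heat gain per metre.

Q' = 2πk·ΔT/ln(r₂/r₁) = 2π × 103 × 19.98 / ln(0.0325/0.0301) = 1.69×10^5 W/m

Q' = 169 kW/m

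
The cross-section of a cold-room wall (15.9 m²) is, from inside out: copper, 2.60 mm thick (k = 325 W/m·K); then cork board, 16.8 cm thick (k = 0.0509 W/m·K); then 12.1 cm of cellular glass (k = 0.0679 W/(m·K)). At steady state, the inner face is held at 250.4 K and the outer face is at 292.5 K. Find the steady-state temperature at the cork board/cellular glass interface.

Series thermal resistances, inner to outer:
  R_copper = L/(kA) = 0.00260/(325·15.9) = 5.031×10^-7 K/W
  R_cork board = L/(kA) = 0.168/(0.0509·15.9) = 0.2076 K/W
  R_cellular glass = L/(kA) = 0.121/(0.0679·15.9) = 0.1121 K/W
ΣR = 5.031×10^-7 + 0.2076 + 0.1121 = 0.3197 K/W
Q = ΔT/ΣR = (250.4 K − 292.5 K)/0.3197 = -131.7 W
From the inner boundary to the cork board/cellular glass interface, ΣR_partial = 0.2076 K/W.
T_interface = T_in − Q·ΣR_partial = 250.4 K − (-131.7)(0.2076) = 277.74 K

T = 277.74 K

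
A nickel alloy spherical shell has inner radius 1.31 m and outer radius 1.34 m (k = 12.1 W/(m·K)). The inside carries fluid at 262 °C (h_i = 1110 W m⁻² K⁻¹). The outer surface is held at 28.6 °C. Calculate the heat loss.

Resistance network (inner→outer):
  R_conv,in = 1/(4πr²h) = 1/(4π·1.31²·1110) = 4.178×10^-5 K/W
  R_nickel alloy = (1/1.31 − 1/1.34)/(4πk) = 0.01709/(4π·12.1) = 1.124×10^-4 K/W
ΣR = 4.178×10^-5 + 1.124×10^-4 = 1.542×10^-4 K/W
Q = ΔT/ΣR = (262 °C − 28.6 °C)/1.542×10^-4 = 1.51×10^6 W

Q = 1510 kW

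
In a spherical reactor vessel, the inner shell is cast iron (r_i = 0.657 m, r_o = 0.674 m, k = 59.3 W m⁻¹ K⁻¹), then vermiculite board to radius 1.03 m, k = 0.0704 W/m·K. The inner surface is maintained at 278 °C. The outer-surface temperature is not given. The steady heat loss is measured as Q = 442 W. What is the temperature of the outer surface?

Series resistances:
  R_cast iron = (1/0.657 − 1/0.674)/(4πk) = 0.03839/(4π·59.3) = 5.152×10^-5 K/W
  R_vermiculite board = (1/0.674 − 1/1.03)/(4πk) = 0.5128/(4π·0.0704) = 0.5797 K/W
ΣR = 0.5797 K/W
ΔT = Q·ΣR = 442 × 0.5797 = 256.2 K
Heat flows outward, so T_out = T_in − ΔT = 278 − 256.2 = 21.8 °C

T_out = 21.8 °C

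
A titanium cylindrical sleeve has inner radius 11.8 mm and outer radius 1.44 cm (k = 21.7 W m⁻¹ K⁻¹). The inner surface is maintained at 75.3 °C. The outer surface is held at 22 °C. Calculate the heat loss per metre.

Q' = 2πk·ΔT/ln(r₂/r₁) = 2π × 21.7 × 53.3 / ln(0.0144/0.0118) = 36500 W/m

Q' = 36500 W/m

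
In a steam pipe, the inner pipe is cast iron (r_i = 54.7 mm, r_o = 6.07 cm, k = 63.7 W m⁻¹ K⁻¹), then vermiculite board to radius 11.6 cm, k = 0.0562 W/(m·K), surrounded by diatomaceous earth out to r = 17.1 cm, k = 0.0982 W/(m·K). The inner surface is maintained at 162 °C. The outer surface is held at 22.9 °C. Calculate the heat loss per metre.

Resistance network (inner→outer):
  R'_cast iron = ln(0.0607/0.0547)/(2πk) = 0.1041/(2π·63.7) = 2.600×10^-4 m·K/W
  R'_vermiculite board = ln(0.116/0.0607)/(2πk) = 0.6476/(2π·0.0562) = 1.834 m·K/W
  R'_diatomaceous earth = ln(0.171/0.116)/(2πk) = 0.3881/(2π·0.0982) = 0.6290 m·K/W
ΣR = 2.600×10^-4 + 1.834 + 0.6290 = 2.463 m·K/W
Q' = ΔT/ΣR = (162 °C − 22.9 °C)/2.463 = 56.5 W/m

Q' = 56.5 W/m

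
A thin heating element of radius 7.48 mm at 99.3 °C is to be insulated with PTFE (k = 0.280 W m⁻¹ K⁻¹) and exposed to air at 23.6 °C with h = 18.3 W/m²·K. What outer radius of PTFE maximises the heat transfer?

r_cr = 1.53 cm

For a cylinder, r_cr = k_ins/h = 0.280/18.3 = 0.0153 m = 1.53 cm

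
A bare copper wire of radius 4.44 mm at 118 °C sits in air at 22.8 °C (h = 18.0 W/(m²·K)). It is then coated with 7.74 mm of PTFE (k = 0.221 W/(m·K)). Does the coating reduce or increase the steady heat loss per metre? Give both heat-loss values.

Critical radius for a cylinder: r_cr = k/h = 0.0123 m = 1.23 cm.
Outer radius after coating: r₂ = 0.00444 + 0.00774 = 0.01218 m.
Since r₁ < r_cr and r₂ ≤ r_cr, the coating moves toward the maximum at r_cr — heat loss rises.
Bare: R = 1/(2πr₁h) = 1.991 m·K/W; Q = 95.2/1.991 = 47.8 W/m.
Coated: R = R_cond + R_conv = 1.453 m·K/W; Q = 95.2/1.453 = 65.5 W/m.

increases: 47.8 → 65.5 W/m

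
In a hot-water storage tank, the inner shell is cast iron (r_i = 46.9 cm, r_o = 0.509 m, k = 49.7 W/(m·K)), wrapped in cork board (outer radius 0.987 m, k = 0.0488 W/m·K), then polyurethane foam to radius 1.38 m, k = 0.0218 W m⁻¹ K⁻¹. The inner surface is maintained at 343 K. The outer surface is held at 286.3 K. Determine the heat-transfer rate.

Resistance network (inner→outer):
  R_cast iron = (1/0.469 − 1/0.509)/(4πk) = 0.1676/(4π·49.7) = 2.683×10^-4 K/W
  R_cork board = (1/0.509 − 1/0.987)/(4πk) = 0.9515/(4π·0.0488) = 1.552 K/W
  R_polyurethane foam = (1/0.987 − 1/1.38)/(4πk) = 0.2885/(4π·0.0218) = 1.053 K/W
ΣR = 2.683×10^-4 + 1.552 + 1.053 = 2.605 K/W
Q = ΔT/ΣR = (343 K − 286.3 K)/2.605 = 21.8 W

Q = 21.8 W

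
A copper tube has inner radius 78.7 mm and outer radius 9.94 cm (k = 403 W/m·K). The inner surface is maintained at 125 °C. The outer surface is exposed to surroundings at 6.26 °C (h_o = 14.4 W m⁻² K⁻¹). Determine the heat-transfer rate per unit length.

Q' = 1070 W/m

Series thermal resistances, inner to outer:
  R'_copper = ln(0.0994/0.0787)/(2πk) = 0.2335/(2π·403) = 9.222×10^-5 m·K/W
  R'_conv,out = 1/(2πr h) = 1/(2π·0.0994·14.4) = 0.1112 m·K/W
ΣR = 9.222×10^-5 + 0.1112 = 0.1113 m·K/W
Q' = ΔT/ΣR = (125 °C − 6.26 °C)/0.1113 = 1070 W/m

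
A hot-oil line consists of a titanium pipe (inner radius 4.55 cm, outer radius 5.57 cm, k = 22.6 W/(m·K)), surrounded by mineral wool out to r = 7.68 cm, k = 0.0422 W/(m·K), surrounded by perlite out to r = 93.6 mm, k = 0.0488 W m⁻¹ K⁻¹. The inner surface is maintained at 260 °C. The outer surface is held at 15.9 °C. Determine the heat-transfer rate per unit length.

Treat each layer as a resistance in series:
  R'_titanium = ln(0.0557/0.0455)/(2πk) = 0.2023/(2π·22.6) = 0.001424 m·K/W
  R'_mineral wool = ln(0.0768/0.0557)/(2πk) = 0.3212/(2π·0.0422) = 1.211 m·K/W
  R'_perlite = ln(0.0936/0.0768)/(2πk) = 0.1978/(2π·0.0488) = 0.6452 m·K/W
ΣR = 0.001424 + 1.211 + 0.6452 = 1.858 m·K/W
Q' = ΔT/ΣR = (260 °C − 15.9 °C)/1.858 = 131 W/m

Q' = 131 W/m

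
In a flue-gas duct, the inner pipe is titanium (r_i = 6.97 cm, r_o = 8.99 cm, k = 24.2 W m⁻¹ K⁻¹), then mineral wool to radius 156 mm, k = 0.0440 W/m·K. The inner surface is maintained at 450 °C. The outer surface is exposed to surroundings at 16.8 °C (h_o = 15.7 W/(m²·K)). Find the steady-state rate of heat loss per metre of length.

Q' = 210 W/m

Resistance network (inner→outer):
  R'_titanium = ln(0.0899/0.0697)/(2πk) = 0.2545/(2π·24.2) = 0.001674 m·K/W
  R'_mineral wool = ln(0.156/0.0899)/(2πk) = 0.5512/(2π·0.0440) = 1.994 m·K/W
  R'_conv,out = 1/(2πr h) = 1/(2π·0.156·15.7) = 0.06498 m·K/W
ΣR = 0.001674 + 1.994 + 0.06498 = 2.061 m·K/W
Q' = ΔT/ΣR = (450 °C − 16.8 °C)/2.061 = 210 W/m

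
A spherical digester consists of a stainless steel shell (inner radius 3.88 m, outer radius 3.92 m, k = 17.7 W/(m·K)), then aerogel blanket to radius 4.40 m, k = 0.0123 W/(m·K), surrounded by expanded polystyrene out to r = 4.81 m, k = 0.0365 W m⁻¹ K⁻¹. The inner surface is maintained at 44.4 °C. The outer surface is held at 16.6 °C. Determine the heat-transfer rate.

Q = 125 W

Resistance network (inner→outer):
  R_stainless steel = (1/3.88 − 1/3.92)/(4πk) = 0.002630/(4π·17.7) = 1.182×10^-5 K/W
  R_aerogel blanket = (1/3.92 − 1/4.40)/(4πk) = 0.02783/(4π·0.0123) = 0.1800 K/W
  R_expanded polystyrene = (1/4.40 − 1/4.81)/(4πk) = 0.01937/(4π·0.0365) = 0.04224 K/W
ΣR = 1.182×10^-5 + 0.1800 + 0.04224 = 0.2223 K/W
Q = ΔT/ΣR = (44.4 °C − 16.6 °C)/0.2223 = 125 W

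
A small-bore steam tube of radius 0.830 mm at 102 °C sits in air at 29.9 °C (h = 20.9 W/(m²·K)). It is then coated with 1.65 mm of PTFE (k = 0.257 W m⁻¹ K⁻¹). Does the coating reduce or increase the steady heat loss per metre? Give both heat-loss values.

increases: 7.86 → 19.2 W/m

Critical radius for a cylinder: r_cr = k/h = 0.0123 m = 1.23 cm.
Outer radius after coating: r₂ = 8.30×10^-4 + 0.00165 = 0.002480 m.
Since r₁ < r_cr and r₂ ≤ r_cr, the coating moves toward the maximum at r_cr — heat loss rises.
Bare: R = 1/(2πr₁h) = 9.175 m·K/W; Q = 72.1/9.175 = 7.86 W/m.
Coated: R = R_cond + R_conv = 3.748 m·K/W; Q = 72.1/3.748 = 19.2 W/m.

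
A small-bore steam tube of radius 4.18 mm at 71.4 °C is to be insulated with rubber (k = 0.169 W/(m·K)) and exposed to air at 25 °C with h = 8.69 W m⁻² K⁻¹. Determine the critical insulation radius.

For a cylinder, r_cr = k_ins/h = 0.169/8.69 = 0.0194 m = 1.94 cm

r_cr = 1.94 cm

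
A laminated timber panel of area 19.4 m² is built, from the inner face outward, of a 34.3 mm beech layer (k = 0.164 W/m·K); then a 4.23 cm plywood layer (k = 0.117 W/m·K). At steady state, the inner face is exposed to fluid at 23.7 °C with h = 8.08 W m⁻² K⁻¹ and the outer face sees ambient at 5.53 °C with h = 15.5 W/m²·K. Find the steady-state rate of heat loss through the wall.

Q = 464 W

Resistance network (inner→outer):
  R_conv,in = 1/(hA) = 1/(8.08·19.4) = 0.006380 K/W
  R_beech = L/(kA) = 0.0343/(0.164·19.4) = 0.01078 K/W
  R_plywood = L/(kA) = 0.0423/(0.117·19.4) = 0.01864 K/W
  R_conv,out = 1/(hA) = 1/(15.5·19.4) = 0.003326 K/W
ΣR = 0.006380 + 0.01078 + 0.01864 + 0.003326 = 0.03913 K/W
Q = ΔT/ΣR = (23.7 °C − 5.53 °C)/0.03913 = 464 W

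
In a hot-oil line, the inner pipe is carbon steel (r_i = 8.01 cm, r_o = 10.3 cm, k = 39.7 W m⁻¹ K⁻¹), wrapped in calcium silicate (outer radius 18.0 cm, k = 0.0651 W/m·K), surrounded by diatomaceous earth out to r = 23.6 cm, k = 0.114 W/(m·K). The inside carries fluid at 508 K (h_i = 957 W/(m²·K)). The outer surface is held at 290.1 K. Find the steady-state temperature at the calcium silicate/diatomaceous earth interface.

T = 337.3 K

Treat each layer as a resistance in series:
  R'_conv,in = 1/(2πr h) = 1/(2π·0.0801·957) = 0.002076 m·K/W
  R'_carbon steel = ln(0.103/0.0801)/(2πk) = 0.2515/(2π·39.7) = 0.001008 m·K/W
  R'_calcium silicate = ln(0.180/0.103)/(2πk) = 0.5582/(2π·0.0651) = 1.365 m·K/W
  R'_diatomaceous earth = ln(0.236/0.180)/(2πk) = 0.2709/(2π·0.114) = 0.3782 m·K/W
ΣR = 0.002076 + 0.001008 + 1.365 + 0.3782 = 1.746 m·K/W
Q' = ΔT/ΣR = (508 K − 290.1 K)/1.746 = 124.8 W/m
From the inner boundary to the calcium silicate/diatomaceous earth interface, ΣR_partial = 1.368 m·K/W.
T_interface = T_in − Q'·ΣR_partial = 508 K − (124.8)(1.368) = 337.3 K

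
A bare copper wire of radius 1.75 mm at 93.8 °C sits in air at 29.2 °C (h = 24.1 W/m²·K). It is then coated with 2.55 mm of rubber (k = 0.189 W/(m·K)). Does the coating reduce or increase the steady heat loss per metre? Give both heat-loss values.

increases: 17.1 → 28.2 W/m

Critical radius for a cylinder: r_cr = k/h = 0.00784 m = 0.784 cm.
Outer radius after coating: r₂ = 0.00175 + 0.00255 = 0.00430 m.
Since r₁ < r_cr and r₂ ≤ r_cr, the coating moves toward the maximum at r_cr — heat loss rises.
Bare: R = 1/(2πr₁h) = 3.774 m·K/W; Q = 64.6/3.774 = 17.1 W/m.
Coated: R = R_cond + R_conv = 2.293 m·K/W; Q = 64.6/2.293 = 28.2 W/m.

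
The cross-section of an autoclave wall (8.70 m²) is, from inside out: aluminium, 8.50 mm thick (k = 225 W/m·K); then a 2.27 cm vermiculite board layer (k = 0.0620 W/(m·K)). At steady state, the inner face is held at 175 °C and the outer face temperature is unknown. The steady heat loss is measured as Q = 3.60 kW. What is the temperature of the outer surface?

T_out = 23.5 °C

Sum the resistances:
  R_aluminium = L/(kA) = 0.00850/(225·8.70) = 4.342×10^-6 K/W
  R_vermiculite board = L/(kA) = 0.0227/(0.0620·8.70) = 0.04208 K/W
ΣR = 0.04209 K/W
ΔT = Q·ΣR = 3600 × 0.04209 = 151.5 K
Heat flows outward, so T_out = T_in − ΔT = 175 − 151.5 = 23.5 °C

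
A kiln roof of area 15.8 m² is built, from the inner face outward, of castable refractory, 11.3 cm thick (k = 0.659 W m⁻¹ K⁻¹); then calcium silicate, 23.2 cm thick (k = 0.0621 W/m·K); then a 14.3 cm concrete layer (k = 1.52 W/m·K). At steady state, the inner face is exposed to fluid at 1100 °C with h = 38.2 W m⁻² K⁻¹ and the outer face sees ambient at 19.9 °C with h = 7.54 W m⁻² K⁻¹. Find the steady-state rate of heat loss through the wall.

Series thermal resistances, inner to outer:
  R_conv,in = 1/(hA) = 1/(38.2·15.8) = 0.001657 K/W
  R_castable refractory = L/(kA) = 0.113/(0.659·15.8) = 0.01085 K/W
  R_calcium silicate = L/(kA) = 0.232/(0.0621·15.8) = 0.2364 K/W
  R_concrete = L/(kA) = 0.143/(1.52·15.8) = 0.005954 K/W
  R_conv,out = 1/(hA) = 1/(7.54·15.8) = 0.008394 K/W
ΣR = 0.001657 + 0.01085 + 0.2364 + 0.005954 + 0.008394 = 0.2633 K/W
Q = ΔT/ΣR = (1100 °C − 19.9 °C)/0.2633 = 4100 W

Q = 4.10 kW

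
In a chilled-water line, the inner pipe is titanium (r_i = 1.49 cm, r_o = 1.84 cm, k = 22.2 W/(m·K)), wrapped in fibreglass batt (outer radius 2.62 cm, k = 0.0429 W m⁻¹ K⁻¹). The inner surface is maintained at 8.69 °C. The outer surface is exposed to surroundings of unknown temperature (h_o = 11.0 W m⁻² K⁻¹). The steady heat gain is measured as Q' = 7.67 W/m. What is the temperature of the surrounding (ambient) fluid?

T_out = 23.0 °C

Sum the resistances:
  R'_titanium = ln(0.0184/0.0149)/(2πk) = 0.2110/(2π·22.2) = 0.001513 m·K/W
  R'_fibreglass batt = ln(0.0262/0.0184)/(2πk) = 0.3534/(2π·0.0429) = 1.311 m·K/W
  R'_conv,out = 1/(2πr h) = 1/(2π·0.0262·11.0) = 0.5522 m·K/W
ΣR = 1.865 m·K/W
ΔT = Q'·ΣR = 7.67 × 1.865 = 14.30 K
Heat flows inward, so T_out = T_in + ΔT = 8.69 + 14.30 = 23.0 °C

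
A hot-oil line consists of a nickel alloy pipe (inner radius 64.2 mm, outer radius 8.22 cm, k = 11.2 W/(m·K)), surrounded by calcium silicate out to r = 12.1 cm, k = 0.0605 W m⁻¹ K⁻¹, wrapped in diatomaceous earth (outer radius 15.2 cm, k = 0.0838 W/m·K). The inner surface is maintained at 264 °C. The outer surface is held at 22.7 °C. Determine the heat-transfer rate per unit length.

Q' = 166 W/m

Resistance network (inner→outer):
  R'_nickel alloy = ln(0.0822/0.0642)/(2πk) = 0.2472/(2π·11.2) = 0.003512 m·K/W
  R'_calcium silicate = ln(0.121/0.0822)/(2πk) = 0.3866/(2π·0.0605) = 1.017 m·K/W
  R'_diatomaceous earth = ln(0.152/0.121)/(2πk) = 0.2281/(2π·0.0838) = 0.4332 m·K/W
ΣR = 0.003512 + 1.017 + 0.4332 = 1.454 m·K/W
Q' = ΔT/ΣR = (264 °C − 22.7 °C)/1.454 = 166 W/m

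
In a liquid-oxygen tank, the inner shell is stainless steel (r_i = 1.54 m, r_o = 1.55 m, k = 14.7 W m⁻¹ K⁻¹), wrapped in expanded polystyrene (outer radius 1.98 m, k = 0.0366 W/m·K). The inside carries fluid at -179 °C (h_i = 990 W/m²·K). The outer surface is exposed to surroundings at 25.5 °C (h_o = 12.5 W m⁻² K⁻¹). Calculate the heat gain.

Treat each layer as a resistance in series:
  R_conv,in = 1/(4πr²h) = 1/(4π·1.54²·990) = 3.389×10^-5 K/W
  R_stainless steel = (1/1.54 − 1/1.55)/(4πk) = 0.004189/(4π·14.7) = 2.268×10^-5 K/W
  R_expanded polystyrene = (1/1.55 − 1/1.98)/(4πk) = 0.1401/(4π·0.0366) = 0.3046 K/W
  R_conv,out = 1/(4πr²h) = 1/(4π·1.98²·12.5) = 0.001624 K/W
ΣR = 3.389×10^-5 + 2.268×10^-5 + 0.3046 + 0.001624 = 0.3063 K/W
Q = ΔT/ΣR = (-179 °C − 25.5 °C)/0.3063 = -668 W
(Negative Q ⇒ heat flows inward; heat gain = 668 W.)

Q = 668 W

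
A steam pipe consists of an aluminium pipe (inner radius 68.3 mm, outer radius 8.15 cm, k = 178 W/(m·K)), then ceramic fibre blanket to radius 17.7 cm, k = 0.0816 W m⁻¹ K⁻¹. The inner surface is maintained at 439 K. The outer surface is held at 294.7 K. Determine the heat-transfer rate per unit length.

Q' = 95.4 W/m

Treat each layer as a resistance in series:
  R'_aluminium = ln(0.0815/0.0683)/(2πk) = 0.1767/(2π·178) = 1.580×10^-4 m·K/W
  R'_ceramic fibre blanket = ln(0.177/0.0815)/(2πk) = 0.7755/(2π·0.0816) = 1.513 m·K/W
ΣR = 1.580×10^-4 + 1.513 = 1.513 m·K/W
Q' = ΔT/ΣR = (439 K − 294.7 K)/1.513 = 95.4 W/m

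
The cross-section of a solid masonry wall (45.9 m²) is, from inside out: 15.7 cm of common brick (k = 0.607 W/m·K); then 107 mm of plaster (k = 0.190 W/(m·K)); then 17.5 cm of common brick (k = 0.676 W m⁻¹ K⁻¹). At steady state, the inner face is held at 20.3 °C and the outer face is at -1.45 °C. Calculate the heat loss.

Q = 924 W

Resistance network (inner→outer):
  R_common brick = L/(kA) = 0.157/(0.607·45.9) = 0.005635 K/W
  R_plaster = L/(kA) = 0.107/(0.190·45.9) = 0.01227 K/W
  R_common brick = L/(kA) = 0.175/(0.676·45.9) = 0.005640 K/W
ΣR = 0.005635 + 0.01227 + 0.005640 = 0.02354 K/W
Q = ΔT/ΣR = (20.3 °C − -1.45 °C)/0.02354 = 924 W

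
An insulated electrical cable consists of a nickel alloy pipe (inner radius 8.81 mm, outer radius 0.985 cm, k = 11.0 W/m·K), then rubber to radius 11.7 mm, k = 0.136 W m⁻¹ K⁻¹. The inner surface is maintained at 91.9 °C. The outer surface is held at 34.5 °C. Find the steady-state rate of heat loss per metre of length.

Q' = 283 W/m

Series thermal resistances, inner to outer:
  R'_nickel alloy = ln(0.00985/0.00881)/(2πk) = 0.1116/(2π·11.0) = 0.001614 m·K/W
  R'_rubber = ln(0.0117/0.00985)/(2πk) = 0.1721/(2π·0.136) = 0.2014 m·K/W
ΣR = 0.001614 + 0.2014 = 0.2030 m·K/W
Q' = ΔT/ΣR = (91.9 °C − 34.5 °C)/0.2030 = 283 W/m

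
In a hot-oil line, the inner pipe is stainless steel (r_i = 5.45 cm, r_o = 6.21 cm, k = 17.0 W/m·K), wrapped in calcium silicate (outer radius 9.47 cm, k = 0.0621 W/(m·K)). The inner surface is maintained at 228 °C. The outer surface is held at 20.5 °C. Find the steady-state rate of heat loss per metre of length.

Treat each layer as a resistance in series:
  R'_stainless steel = ln(0.0621/0.0545)/(2πk) = 0.1305/(2π·17.0) = 0.001222 m·K/W
  R'_calcium silicate = ln(0.0947/0.0621)/(2πk) = 0.4220/(2π·0.0621) = 1.081 m·K/W
ΣR = 0.001222 + 1.081 = 1.082 m·K/W
Q' = ΔT/ΣR = (228 °C − 20.5 °C)/1.082 = 192 W/m

Q' = 192 W/m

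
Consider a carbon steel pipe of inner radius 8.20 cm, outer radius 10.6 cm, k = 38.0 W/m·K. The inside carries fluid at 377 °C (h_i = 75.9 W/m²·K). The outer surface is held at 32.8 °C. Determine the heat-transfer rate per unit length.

Series thermal resistances, inner to outer:
  R'_conv,in = 1/(2πr h) = 1/(2π·0.0820·75.9) = 0.02557 m·K/W
  R'_carbon steel = ln(0.106/0.0820)/(2πk) = 0.2567/(2π·38.0) = 0.001075 m·K/W
ΣR = 0.02557 + 0.001075 = 0.02664 m·K/W
Q' = ΔT/ΣR = (377 °C − 32.8 °C)/0.02664 = 12900 W/m

Q' = 12.9 kW/m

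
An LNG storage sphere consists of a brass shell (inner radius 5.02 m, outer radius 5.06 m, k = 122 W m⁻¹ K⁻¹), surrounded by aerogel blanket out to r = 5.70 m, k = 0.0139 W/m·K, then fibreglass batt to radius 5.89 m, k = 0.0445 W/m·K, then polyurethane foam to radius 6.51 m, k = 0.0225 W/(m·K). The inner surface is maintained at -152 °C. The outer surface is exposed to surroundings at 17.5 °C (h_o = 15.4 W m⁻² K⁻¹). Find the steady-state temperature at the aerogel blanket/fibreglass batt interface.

Series thermal resistances, inner to outer:
  R_brass = (1/5.02 − 1/5.06)/(4πk) = 0.001575/(4π·122) = 1.027×10^-6 K/W
  R_aerogel blanket = (1/5.06 − 1/5.70)/(4πk) = 0.02219/(4π·0.0139) = 0.1270 K/W
  R_fibreglass batt = (1/5.70 − 1/5.89)/(4πk) = 0.005659/(4π·0.0445) = 0.01012 K/W
  R_polyurethane foam = (1/5.89 − 1/6.51)/(4πk) = 0.01617/(4π·0.0225) = 0.05719 K/W
  R_conv,out = 1/(4πr²h) = 1/(4π·6.51²·15.4) = 1.219×10^-4 K/W
ΣR = 1.027×10^-6 + 0.1270 + 0.01012 + 0.05719 + 1.219×10^-4 = 0.1944 K/W
Q = ΔT/ΣR = (-152 °C − 17.5 °C)/0.1944 = -871.9 W
From the inner boundary to the aerogel blanket/fibreglass batt interface, ΣR_partial = 0.1270 K/W.
T_interface = T_in − Q·ΣR_partial = -152 °C − (-871.9)(0.1270) = -41.3 °C

T = -41.3 °C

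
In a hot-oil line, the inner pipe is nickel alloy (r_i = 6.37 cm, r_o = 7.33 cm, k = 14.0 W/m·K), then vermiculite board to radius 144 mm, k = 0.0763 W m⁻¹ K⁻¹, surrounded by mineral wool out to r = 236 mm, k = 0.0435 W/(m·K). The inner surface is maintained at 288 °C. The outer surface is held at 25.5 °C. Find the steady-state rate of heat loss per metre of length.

Q' = 81.6 W/m

Resistance network (inner→outer):
  R'_nickel alloy = ln(0.0733/0.0637)/(2πk) = 0.1404/(2π·14.0) = 0.001596 m·K/W
  R'_vermiculite board = ln(0.144/0.0733)/(2πk) = 0.6753/(2π·0.0763) = 1.409 m·K/W
  R'_mineral wool = ln(0.236/0.144)/(2πk) = 0.4940/(2π·0.0435) = 1.807 m·K/W
ΣR = 0.001596 + 1.409 + 1.807 = 3.218 m·K/W
Q' = ΔT/ΣR = (288 °C − 25.5 °C)/3.218 = 81.6 W/m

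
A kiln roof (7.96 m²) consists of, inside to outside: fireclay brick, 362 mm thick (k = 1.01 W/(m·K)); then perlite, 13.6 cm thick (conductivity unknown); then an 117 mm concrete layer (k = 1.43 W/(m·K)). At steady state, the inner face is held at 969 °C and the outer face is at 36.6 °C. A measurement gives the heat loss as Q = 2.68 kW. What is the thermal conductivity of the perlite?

ΣR = ΔT/Q = |969 − 36.6|/2680 = 0.3479 K/W
Known resistances:
  R_fireclay brick = L/(kA) = 0.362/(1.01·7.96) = 0.04503 K/W
  R_concrete = L/(kA) = 0.117/(1.43·7.96) = 0.01028 K/W
R_perlite = ΣR − ΣR_known = 0.3479 − 0.05531 = 0.2926 K/W
L/(kA) = 0.2926 ⇒ k = 0.136/(0.2926·7.96) = 0.0584 W/m·K

k = 0.0584 W/m·K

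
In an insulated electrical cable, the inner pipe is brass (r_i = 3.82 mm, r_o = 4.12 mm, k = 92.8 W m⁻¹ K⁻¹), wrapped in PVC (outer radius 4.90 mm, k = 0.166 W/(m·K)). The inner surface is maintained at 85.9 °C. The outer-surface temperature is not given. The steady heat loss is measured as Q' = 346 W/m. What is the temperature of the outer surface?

T_out = 28.3 °C

Series resistances:
  R'_brass = ln(0.00412/0.00382)/(2πk) = 0.07560/(2π·92.8) = 1.297×10^-4 m·K/W
  R'_PVC = ln(0.00490/0.00412)/(2πk) = 0.1734/(2π·0.166) = 0.1662 m·K/W
ΣR = 0.1664 m·K/W
ΔT = Q'·ΣR = 346 × 0.1664 = 57.57 K
Heat flows outward, so T_out = T_in − ΔT = 85.9 − 57.57 = 28.3 °C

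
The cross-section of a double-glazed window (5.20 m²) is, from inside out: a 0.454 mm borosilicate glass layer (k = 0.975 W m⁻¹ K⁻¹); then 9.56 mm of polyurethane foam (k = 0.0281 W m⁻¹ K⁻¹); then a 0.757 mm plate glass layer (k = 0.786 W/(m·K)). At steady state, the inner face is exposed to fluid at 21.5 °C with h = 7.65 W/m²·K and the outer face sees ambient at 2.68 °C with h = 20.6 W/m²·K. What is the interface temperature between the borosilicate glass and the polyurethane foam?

T = 16.8 °C

Series thermal resistances, inner to outer:
  R_conv,in = 1/(hA) = 1/(7.65·5.20) = 0.02514 K/W
  R_borosilicate glass = L/(kA) = 4.54×10^-4/(0.975·5.20) = 8.955×10^-5 K/W
  R_polyurethane foam = L/(kA) = 0.00956/(0.0281·5.20) = 0.06543 K/W
  R_plate glass = L/(kA) = 7.57×10^-4/(0.786·5.20) = 1.852×10^-4 K/W
  R_conv,out = 1/(hA) = 1/(20.6·5.20) = 0.009335 K/W
ΣR = 0.02514 + 8.955×10^-5 + 0.06543 + 1.852×10^-4 + 0.009335 = 0.1002 K/W
Q = ΔT/ΣR = (21.5 °C − 2.68 °C)/0.1002 = 187.8 W
From the inner boundary to the borosilicate glass/polyurethane foam interface, ΣR_partial = 0.02523 K/W.
T_interface = T_in − Q·ΣR_partial = 21.5 °C − (187.8)(0.02523) = 16.8 °C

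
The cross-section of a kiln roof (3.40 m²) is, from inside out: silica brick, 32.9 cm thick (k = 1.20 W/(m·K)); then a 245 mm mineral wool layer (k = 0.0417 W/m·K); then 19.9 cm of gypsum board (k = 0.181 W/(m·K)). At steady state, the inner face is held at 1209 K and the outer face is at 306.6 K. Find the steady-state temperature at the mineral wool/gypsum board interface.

T = 443 K

Resistance network (inner→outer):
  R_silica brick = L/(kA) = 0.329/(1.20·3.40) = 0.08064 K/W
  R_mineral wool = L/(kA) = 0.245/(0.0417·3.40) = 1.728 K/W
  R_gypsum board = L/(kA) = 0.199/(0.181·3.40) = 0.3234 K/W
ΣR = 0.08064 + 1.728 + 0.3234 = 2.132 K/W
Q = ΔT/ΣR = (1209 K − 306.6 K)/2.132 = 423.3 W
From the inner boundary to the mineral wool/gypsum board interface, ΣR_partial = 1.809 K/W.
T_interface = T_in − Q·ΣR_partial = 1209 K − (423.3)(1.809) = 443 K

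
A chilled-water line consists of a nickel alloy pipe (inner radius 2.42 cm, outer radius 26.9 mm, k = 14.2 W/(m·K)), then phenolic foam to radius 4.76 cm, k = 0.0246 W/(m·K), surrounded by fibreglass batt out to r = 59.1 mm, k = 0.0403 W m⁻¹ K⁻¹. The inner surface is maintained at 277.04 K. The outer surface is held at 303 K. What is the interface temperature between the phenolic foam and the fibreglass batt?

Series thermal resistances, inner to outer:
  R'_nickel alloy = ln(0.0269/0.0242)/(2πk) = 0.1058/(2π·14.2) = 0.001186 m·K/W
  R'_phenolic foam = ln(0.0476/0.0269)/(2πk) = 0.5707/(2π·0.0246) = 3.692 m·K/W
  R'_fibreglass batt = ln(0.0591/0.0476)/(2πk) = 0.2164/(2π·0.0403) = 0.8546 m·K/W
ΣR = 0.001186 + 3.692 + 0.8546 = 4.548 m·K/W
Q' = ΔT/ΣR = (277.04 K − 303 K)/4.548 = -5.708 W/m
From the inner boundary to the phenolic foam/fibreglass batt interface, ΣR_partial = 3.693 m·K/W.
T_interface = T_in − Q'·ΣR_partial = 277.04 K − (-5.708)(3.693) = 298.1 K

T = 298.1 K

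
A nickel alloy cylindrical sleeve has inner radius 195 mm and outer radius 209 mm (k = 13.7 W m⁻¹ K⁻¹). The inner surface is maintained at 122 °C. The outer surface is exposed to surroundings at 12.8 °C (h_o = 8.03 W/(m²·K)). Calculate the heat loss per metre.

Q' = 1140 W/m

Series thermal resistances, inner to outer:
  R'_nickel alloy = ln(0.209/0.195)/(2πk) = 0.06933/(2π·13.7) = 8.055×10^-4 m·K/W
  R'_conv,out = 1/(2πr h) = 1/(2π·0.209·8.03) = 0.09483 m·K/W
ΣR = 8.055×10^-4 + 0.09483 = 0.09564 m·K/W
Q' = ΔT/ΣR = (122 °C − 12.8 °C)/0.09564 = 1140 W/m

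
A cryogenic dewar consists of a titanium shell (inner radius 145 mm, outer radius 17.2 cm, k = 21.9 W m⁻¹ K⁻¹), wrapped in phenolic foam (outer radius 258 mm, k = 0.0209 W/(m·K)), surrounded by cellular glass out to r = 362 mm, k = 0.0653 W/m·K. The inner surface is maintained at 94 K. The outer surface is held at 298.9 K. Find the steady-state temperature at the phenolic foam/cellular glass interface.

T = 267.1 K

Treat each layer as a resistance in series:
  R_titanium = (1/0.145 − 1/0.172)/(4πk) = 1.083/(4π·21.9) = 0.003934 K/W
  R_phenolic foam = (1/0.172 − 1/0.258)/(4πk) = 1.938/(4π·0.0209) = 7.379 K/W
  R_cellular glass = (1/0.258 − 1/0.362)/(4πk) = 1.114/(4π·0.0653) = 1.357 K/W
ΣR = 0.003934 + 7.379 + 1.357 = 8.740 K/W
Q = ΔT/ΣR = (94 K − 298.9 K)/8.740 = -23.44 W
From the inner boundary to the phenolic foam/cellular glass interface, ΣR_partial = 7.383 K/W.
T_interface = T_in − Q·ΣR_partial = 94 K − (-23.44)(7.383) = 267.1 K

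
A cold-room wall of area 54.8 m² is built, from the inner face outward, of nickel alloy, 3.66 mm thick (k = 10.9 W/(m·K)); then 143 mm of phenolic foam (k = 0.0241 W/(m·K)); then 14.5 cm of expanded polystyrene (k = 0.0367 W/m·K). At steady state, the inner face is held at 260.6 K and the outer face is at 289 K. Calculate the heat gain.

Resistance network (inner→outer):
  R_nickel alloy = L/(kA) = 0.00366/(10.9·54.8) = 6.127×10^-6 K/W
  R_phenolic foam = L/(kA) = 0.143/(0.0241·54.8) = 0.1083 K/W
  R_expanded polystyrene = L/(kA) = 0.145/(0.0367·54.8) = 0.07210 K/W
ΣR = 6.127×10^-6 + 0.1083 + 0.07210 = 0.1804 K/W
Q = ΔT/ΣR = (260.6 K − 289 K)/0.1804 = -157 W
(Negative Q ⇒ heat flows inward; heat gain = 157 W.)

Q = 157 W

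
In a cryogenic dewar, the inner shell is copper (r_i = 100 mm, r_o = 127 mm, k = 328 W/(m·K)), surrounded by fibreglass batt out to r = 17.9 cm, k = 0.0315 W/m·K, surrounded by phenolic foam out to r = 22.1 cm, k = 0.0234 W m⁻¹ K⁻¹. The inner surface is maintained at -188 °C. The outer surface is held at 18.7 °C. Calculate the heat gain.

Treat each layer as a resistance in series:
  R_copper = (1/0.100 − 1/0.127)/(4πk) = 2.126/(4π·328) = 5.158×10^-4 K/W
  R_fibreglass batt = (1/0.127 − 1/0.179)/(4πk) = 2.287/(4π·0.0315) = 5.779 K/W
  R_phenolic foam = (1/0.179 − 1/0.221)/(4πk) = 1.062/(4π·0.0234) = 3.611 K/W
ΣR = 5.158×10^-4 + 5.779 + 3.611 = 9.391 K/W
Q = ΔT/ΣR = (-188 °C − 18.7 °C)/9.391 = -22.0 W
(Negative Q ⇒ heat flows inward; heat gain = 22.0 W.)

Q = 22.0 W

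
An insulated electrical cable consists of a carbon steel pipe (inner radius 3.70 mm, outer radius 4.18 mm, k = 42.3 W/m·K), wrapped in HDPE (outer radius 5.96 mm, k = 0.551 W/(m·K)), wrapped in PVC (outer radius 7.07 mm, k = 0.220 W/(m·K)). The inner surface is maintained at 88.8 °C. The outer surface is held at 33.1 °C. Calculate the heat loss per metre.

Q' = 246 W/m

Resistance network (inner→outer):
  R'_carbon steel = ln(0.00418/0.00370)/(2πk) = 0.1220/(2π·42.3) = 4.589×10^-4 m·K/W
  R'_HDPE = ln(0.00596/0.00418)/(2πk) = 0.3548/(2π·0.551) = 0.1025 m·K/W
  R'_PVC = ln(0.00707/0.00596)/(2πk) = 0.1708/(2π·0.220) = 0.1236 m·K/W
ΣR = 4.589×10^-4 + 0.1025 + 0.1236 = 0.2266 m·K/W
Q' = ΔT/ΣR = (88.8 °C − 33.1 °C)/0.2266 = 246 W/m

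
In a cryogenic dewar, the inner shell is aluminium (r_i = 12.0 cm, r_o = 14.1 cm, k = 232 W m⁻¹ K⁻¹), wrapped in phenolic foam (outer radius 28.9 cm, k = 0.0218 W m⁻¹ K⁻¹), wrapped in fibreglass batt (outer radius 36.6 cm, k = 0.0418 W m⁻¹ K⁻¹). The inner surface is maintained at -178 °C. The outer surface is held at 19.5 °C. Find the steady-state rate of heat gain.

Q = 13.5 W

Resistance network (inner→outer):
  R_aluminium = (1/0.120 − 1/0.141)/(4πk) = 1.241/(4π·232) = 4.257×10^-4 K/W
  R_phenolic foam = (1/0.141 − 1/0.289)/(4πk) = 3.632/(4π·0.0218) = 13.26 K/W
  R_fibreglass batt = (1/0.289 − 1/0.366)/(4πk) = 0.7280/(4π·0.0418) = 1.386 K/W
ΣR = 4.257×10^-4 + 13.26 + 1.386 = 14.65 K/W
Q = ΔT/ΣR = (-178 °C − 19.5 °C)/14.65 = -13.5 W
(Negative Q ⇒ heat flows inward; heat gain = 13.5 W.)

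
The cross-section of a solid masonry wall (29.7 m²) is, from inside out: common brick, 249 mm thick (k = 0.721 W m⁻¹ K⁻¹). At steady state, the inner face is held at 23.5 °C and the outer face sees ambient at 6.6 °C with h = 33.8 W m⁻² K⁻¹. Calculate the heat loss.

Q = 1340 W

Series thermal resistances, inner to outer:
  R_common brick = L/(kA) = 0.249/(0.721·29.7) = 0.01163 K/W
  R_conv,out = 1/(hA) = 1/(33.8·29.7) = 9.962×10^-4 K/W
ΣR = 0.01163 + 9.962×10^-4 = 0.01263 K/W
Q = ΔT/ΣR = (23.5 °C − 6.6 °C)/0.01263 = 1340 W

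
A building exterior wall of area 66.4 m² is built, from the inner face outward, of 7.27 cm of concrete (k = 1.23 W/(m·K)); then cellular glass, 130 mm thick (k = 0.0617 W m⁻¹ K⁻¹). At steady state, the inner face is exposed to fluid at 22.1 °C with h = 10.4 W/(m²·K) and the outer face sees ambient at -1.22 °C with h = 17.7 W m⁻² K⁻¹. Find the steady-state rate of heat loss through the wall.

Q = 668 W

Treat each layer as a resistance in series:
  R_conv,in = 1/(hA) = 1/(10.4·66.4) = 0.001448 K/W
  R_concrete = L/(kA) = 0.0727/(1.23·66.4) = 8.901×10^-4 K/W
  R_cellular glass = L/(kA) = 0.130/(0.0617·66.4) = 0.03173 K/W
  R_conv,out = 1/(hA) = 1/(17.7·66.4) = 8.509×10^-4 K/W
ΣR = 0.001448 + 8.901×10^-4 + 0.03173 + 8.509×10^-4 = 0.03492 K/W
Q = ΔT/ΣR = (22.1 °C − -1.22 °C)/0.03492 = 668 W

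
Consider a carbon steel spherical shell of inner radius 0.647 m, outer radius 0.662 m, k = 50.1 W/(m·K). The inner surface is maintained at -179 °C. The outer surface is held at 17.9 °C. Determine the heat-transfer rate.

Q = 4πk·ΔT/(1/r₁ − 1/r₂) = 4π × 50.1 × 196.9 / (1/0.647 − 1/0.662) = 3.54×10^6 W

Q = 3.54×10^6 W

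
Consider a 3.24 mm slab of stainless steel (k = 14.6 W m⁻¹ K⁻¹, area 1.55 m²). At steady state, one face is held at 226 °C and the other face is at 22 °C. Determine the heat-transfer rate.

Q = 1420 kW

Q = kA·ΔT/L = 14.6 × 1.55 × |226 °C − 22 °C| / 0.00324 = 1.42×10^6 W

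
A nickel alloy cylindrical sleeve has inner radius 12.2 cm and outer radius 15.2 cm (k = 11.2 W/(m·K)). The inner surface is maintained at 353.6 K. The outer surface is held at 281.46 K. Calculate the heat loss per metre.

Q' = 2πk·ΔT/ln(r₂/r₁) = 2π × 11.2 × 72.14 / ln(0.152/0.122) = 23100 W/m

Q' = 23.1 kW/m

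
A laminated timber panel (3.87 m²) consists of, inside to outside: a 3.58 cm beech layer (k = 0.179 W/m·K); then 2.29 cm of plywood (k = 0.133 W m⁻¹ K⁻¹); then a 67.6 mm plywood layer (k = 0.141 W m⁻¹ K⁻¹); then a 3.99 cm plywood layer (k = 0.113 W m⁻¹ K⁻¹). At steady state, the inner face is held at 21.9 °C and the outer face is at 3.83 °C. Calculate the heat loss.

Q = 58.0 W

Treat each layer as a resistance in series:
  R_beech = L/(kA) = 0.0358/(0.179·3.87) = 0.05168 K/W
  R_plywood = L/(kA) = 0.0229/(0.133·3.87) = 0.04449 K/W
  R_plywood = L/(kA) = 0.0676/(0.141·3.87) = 0.1239 K/W
  R_plywood = L/(kA) = 0.0399/(0.113·3.87) = 0.09124 K/W
ΣR = 0.05168 + 0.04449 + 0.1239 + 0.09124 = 0.3113 K/W
Q = ΔT/ΣR = (21.9 °C − 3.83 °C)/0.3113 = 58.0 W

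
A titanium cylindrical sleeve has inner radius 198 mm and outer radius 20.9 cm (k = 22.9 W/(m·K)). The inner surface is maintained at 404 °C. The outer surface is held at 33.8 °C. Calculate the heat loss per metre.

Q' = 9.85×10^5 W/m

Q' = 2πk·ΔT/ln(r₂/r₁) = 2π × 22.9 × 370.2 / ln(0.209/0.198) = 9.85×10^5 W/m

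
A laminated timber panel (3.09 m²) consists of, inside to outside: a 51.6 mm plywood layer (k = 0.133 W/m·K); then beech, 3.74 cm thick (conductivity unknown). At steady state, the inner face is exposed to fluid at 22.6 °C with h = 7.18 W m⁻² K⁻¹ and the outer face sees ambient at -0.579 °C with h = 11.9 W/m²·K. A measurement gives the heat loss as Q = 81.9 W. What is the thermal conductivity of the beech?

k = 0.142 W/m·K

ΣR = ΔT/Q = |22.6 − -0.579|/81.9 = 0.2830 K/W
Known resistances:
  R_conv,in = 1/(hA) = 1/(7.18·3.09) = 0.04507 K/W
  R_plywood = L/(kA) = 0.0516/(0.133·3.09) = 0.1256 K/W
  R_conv,out = 1/(hA) = 1/(11.9·3.09) = 0.02720 K/W
R_beech = ΣR − ΣR_known = 0.2830 − 0.1979 = 0.08510 K/W
L/(kA) = 0.08510 ⇒ k = 0.0374/(0.08510·3.09) = 0.142 W/m·K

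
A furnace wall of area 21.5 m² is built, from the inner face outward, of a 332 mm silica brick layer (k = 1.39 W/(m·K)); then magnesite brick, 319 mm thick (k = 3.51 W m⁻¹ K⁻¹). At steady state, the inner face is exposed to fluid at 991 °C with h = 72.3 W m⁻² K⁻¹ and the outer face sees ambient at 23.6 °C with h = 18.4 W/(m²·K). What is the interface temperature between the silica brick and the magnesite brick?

Treat each layer as a resistance in series:
  R_conv,in = 1/(hA) = 1/(72.3·21.5) = 6.433×10^-4 K/W
  R_silica brick = L/(kA) = 0.332/(1.39·21.5) = 0.01111 K/W
  R_magnesite brick = L/(kA) = 0.319/(3.51·21.5) = 0.004227 K/W
  R_conv,out = 1/(hA) = 1/(18.4·21.5) = 0.002528 K/W
ΣR = 6.433×10^-4 + 0.01111 + 0.004227 + 0.002528 = 0.01851 K/W
Q = ΔT/ΣR = (991 °C − 23.6 °C)/0.01851 = 52260 W
From the inner boundary to the silica brick/magnesite brick interface, ΣR_partial = 0.01175 K/W.
T_interface = T_in − Q·ΣR_partial = 991 °C − (52260)(0.01175) = 377 °C

T = 377 °C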